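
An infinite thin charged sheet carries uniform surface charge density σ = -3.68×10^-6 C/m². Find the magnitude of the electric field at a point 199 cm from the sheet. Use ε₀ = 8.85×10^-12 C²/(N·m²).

E = 2.08e5 N/C

Choose a cylindrical pillbox piercing the sheet, end faces (area A) parallel to it.
Flux Φ = 2EA and Q_enc = σA, so 2EA = σA/ε₀ ⇒ E = |σ|/(2ε₀), independent of distance.
E = |σ|/(2ε₀) = (3.68e-6)/(2·8.85×10^-12) = 2.08×10^5 N/C.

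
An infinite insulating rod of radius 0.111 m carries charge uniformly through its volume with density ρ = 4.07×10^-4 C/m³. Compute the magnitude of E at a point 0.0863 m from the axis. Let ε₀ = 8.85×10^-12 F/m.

Take a coaxial cylindrical Gaussian surface of radius r = 0.0863 m and length L (r < R).
Enclosed charge per unit length: λ_enc = ρ·πr² = (4.07×10^-4)π(0.0863)² = 9.523×10^-6 C/m.
Gauss's law: E·2πrL = λ_enc L/ε₀.
E = |λ_enc|/(2πε₀r) = (9.523×10^-6)/(2π·8.85×10^-12·0.0863) = 1.98×10^6 N/C.

E ≈ 1.98×10^6 N/C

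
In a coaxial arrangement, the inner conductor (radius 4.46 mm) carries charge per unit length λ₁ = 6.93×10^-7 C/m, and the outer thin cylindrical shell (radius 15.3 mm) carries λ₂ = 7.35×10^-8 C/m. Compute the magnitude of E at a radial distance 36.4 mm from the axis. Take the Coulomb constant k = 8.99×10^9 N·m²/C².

Take a coaxial cylindrical Gaussian surface of radius r = 36.4 mm and length L (r > 15.3 mm, enclosing both).
λ_enc = λ₁ + λ₂ = (6.93×10^-7) + (7.35×10^-8) = 7.665×10^-7 C/m.
By Gauss's law (flux through the curved wall only), E·2πrL = λ_enc L/ε₀.
E = 2k|λ_enc|/r = 2(8.99×10^9)(7.665×10^-7)/(0.0364) = 3.79e5 N/C.

E ≈ 3.79×10^5 N/C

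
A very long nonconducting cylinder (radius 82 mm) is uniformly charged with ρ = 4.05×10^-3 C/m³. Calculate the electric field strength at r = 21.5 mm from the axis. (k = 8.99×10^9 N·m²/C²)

4.92×10^6 N/C

Take a coaxial cylindrical Gaussian surface of radius r = 21.5 mm and length L (r < R).
Enclosed charge per unit length: λ_enc = ρ·πr² = (4.05×10^-3)π(0.0215)² = 5.881×10^-6 C/m.
By Gauss's law (flux through the curved wall only), E·2πrL = λ_enc L/ε₀.
E = 2k|λ_enc|/r = 2(8.99×10^9)(5.881×10^-6)/(0.0215) = 4.92×10^6 N/C.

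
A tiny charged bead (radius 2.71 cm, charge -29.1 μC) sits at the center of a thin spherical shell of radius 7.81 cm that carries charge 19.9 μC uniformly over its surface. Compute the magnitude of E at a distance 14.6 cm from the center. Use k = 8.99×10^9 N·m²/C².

Use a concentric Gaussian sphere at r = 14.6 cm (r > 7.81 cm, enclosing both).
Q_enc = (-29.1 μC) + (19.9 μC) = -9.20×10^-6 C.
By Gauss's law, ∮E·dA = E·4πr² = Q_enc/ε₀.
E = k|Q_enc|/r² = (8.99×10^9)(9.20×10^-6)/(0.146)² = 3.88×10^6 N/C.

|E| = 3.88e6 N/C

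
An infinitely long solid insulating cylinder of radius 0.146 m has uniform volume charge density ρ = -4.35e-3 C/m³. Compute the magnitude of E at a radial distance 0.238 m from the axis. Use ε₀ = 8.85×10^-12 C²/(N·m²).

|E| = 2.20×10^7 N/C

Choose a coaxial cylinder of radius r = 0.238 m (arbitrary length L) as the Gaussian surface (r > 0.146 m, full cross-section enclosed).
λ_enc = ρ·πR² = (-4.35×10^-3)π(0.146)² = -2.913×10^-4 C/m.
Applying ∮E·dA = Q_enc/ε₀ with the end caps contributing no flux:
E = |λ_enc|/(2πε₀r) = (2.913e-4)/(2π·8.85×10^-12·0.238) = 2.20e7 N/C.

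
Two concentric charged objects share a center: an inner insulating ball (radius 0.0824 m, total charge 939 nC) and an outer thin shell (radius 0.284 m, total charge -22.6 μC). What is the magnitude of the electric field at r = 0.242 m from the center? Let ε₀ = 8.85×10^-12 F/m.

By spherical symmetry E is radial; choose a Gaussian sphere of radius r = 0.242 m (between the bodies, 0.0824 m < r < 0.284 m).
The shell at 0.284 m lies outside the Gaussian surface, so Q_enc = 939 nC = 9.39e-7 C.
Since E is radial and uniform over the Gaussian sphere, Φ = E·4πr² = Q_enc/ε₀.
E = |Q_enc|/(4πε₀r²) = (9.39×10^-7)/(4π·8.85×10^-12·(0.242)²) = 1.44×10^5 N/C.

|E| ≈ 1.44×10^5 V/m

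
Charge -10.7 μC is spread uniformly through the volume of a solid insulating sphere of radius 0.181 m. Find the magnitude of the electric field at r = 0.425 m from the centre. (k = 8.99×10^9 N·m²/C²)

Use a concentric Gaussian sphere at r = 0.425 m (r > R, so the entire charge is enclosed).
Q_enc = -10.7 μC = -1.07×10^-5 C.
Since E is radial and uniform over the Gaussian sphere, Φ = E·4πr² = Q_enc/ε₀.
E = k|Q_enc|/r² = (8.99×10^9)(1.07×10^-5)/(0.425)² = 5.33×10^5 N/C.

5.33e5 V/m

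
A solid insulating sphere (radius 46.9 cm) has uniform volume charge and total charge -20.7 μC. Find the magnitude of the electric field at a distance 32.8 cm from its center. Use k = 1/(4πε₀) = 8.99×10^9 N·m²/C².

Take a concentric spherical Gaussian surface of radius r = 32.8 cm (r < R).
Only the charge within r is enclosed: Q_enc = Q·(r/R)³ = (-20.7 μC)·(32.8 cm/46.9 cm)³ = -7.081×10^-6 C.
Applying ∮E·dA = Q_enc/ε₀ with Φ = E(4πr²):
E = k|Q_enc|/r² = (8.99×10^9)(7.081e-6)/(0.328)² = 5.92e5 N/C.

|E| = 5.92×10^5 N/C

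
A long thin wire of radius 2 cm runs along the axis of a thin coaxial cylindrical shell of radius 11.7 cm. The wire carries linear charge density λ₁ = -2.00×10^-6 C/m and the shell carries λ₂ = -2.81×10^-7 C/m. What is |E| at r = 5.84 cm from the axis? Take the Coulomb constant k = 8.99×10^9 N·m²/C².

|E| ≈ 6.16×10^5 V/m

Coaxial Gaussian cylinder, radius r = 5.84 cm, length L (between the conductors, 2 cm < r < 11.7 cm).
The shell at 11.7 cm lies outside the Gaussian surface, so λ_enc = λ₁ = -2.00e-6 C/m.
Since E is radial and uniform over the curved surface, Φ = E·2πrL = Q_enc/ε₀ = λ_enc L/ε₀.
E = 2k|λ_enc|/r = 2(8.99×10^9)(2.00×10^-6)/(0.0584) = 6.16×10^5 N/C.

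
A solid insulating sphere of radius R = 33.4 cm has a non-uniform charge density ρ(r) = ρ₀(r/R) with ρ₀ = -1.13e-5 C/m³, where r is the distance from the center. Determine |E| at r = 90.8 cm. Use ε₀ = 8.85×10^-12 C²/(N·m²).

|E| ≈ 1.44e4 V/m

Use a concentric Gaussian sphere at r = 90.8 cm (r > R, all charge enclosed).
Q_enc = 4π ∫₀^R ρ₀(r'/R)^1 r'² dr' = 4πρ₀R³/4 = -1.323e-6 C.
Since E is radial and uniform over the Gaussian sphere, Φ = E·4πr² = Q_enc/ε₀.
E = |Q_enc|/(4πε₀r²) = (1.323e-6)/(4π·8.85×10^-12·(0.908)²) = 1.44×10^4 N/C.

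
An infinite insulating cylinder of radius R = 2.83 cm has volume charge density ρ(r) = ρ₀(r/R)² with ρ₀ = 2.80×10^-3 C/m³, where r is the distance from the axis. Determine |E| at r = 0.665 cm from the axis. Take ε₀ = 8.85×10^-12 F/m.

|E| ≈ 2.90×10^4 V/m

Choose a coaxial cylinder of radius r = 0.665 cm (arbitrary length L) as the Gaussian surface (r < R).
λ_enc = ∫₀^r ρ(r')·2πr' dr' = (2πρ₀/R²)·r^4/4 = 1.074×10^-8 C/m.
Since E is radial and uniform over the curved surface, Φ = E·2πrL = Q_enc/ε₀ = λ_enc L/ε₀.
E = |λ_enc|/(2πε₀r) = (1.074×10^-8)/(2π·8.85×10^-12·0.00665) = 2.90e4 N/C.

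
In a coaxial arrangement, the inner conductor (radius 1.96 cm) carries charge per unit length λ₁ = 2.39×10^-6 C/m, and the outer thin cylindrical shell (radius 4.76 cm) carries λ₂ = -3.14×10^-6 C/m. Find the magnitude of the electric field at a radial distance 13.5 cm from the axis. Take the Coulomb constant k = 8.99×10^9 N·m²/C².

Choose a coaxial cylinder of radius r = 13.5 cm (arbitrary length L) as the Gaussian surface (r > 4.76 cm, enclosing both).
λ_enc = λ₁ + λ₂ = (2.39e-6) + (-3.14×10^-6) = -7.50e-7 C/m.
Gauss's law: E·2πrL = λ_enc L/ε₀.
E = 2k|λ_enc|/r = 2(8.99×10^9)(7.50×10^-7)/(0.135) = 9.99×10^4 N/C.

E = 9.99×10^4 V/m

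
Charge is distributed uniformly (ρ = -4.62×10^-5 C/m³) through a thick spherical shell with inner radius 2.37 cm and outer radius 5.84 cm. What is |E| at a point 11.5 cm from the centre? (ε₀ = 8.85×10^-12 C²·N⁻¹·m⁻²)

Take a concentric spherical Gaussian surface of radius r = 11.5 cm (r > 5.84 cm, enclosing the whole shell).
Q_enc = ρ·(4π/3)(b³ − a³) = (-4.62×10^-5)·(4π/3)·((0.0584)³ − (0.0237)³) = -3.597×10^-8 C.
By Gauss's law, ∮E·dA = E·4πr² = Q_enc/ε₀.
E = |Q_enc|/(4πε₀r²) = (3.597×10^-8)/(4π·8.85×10^-12·(0.115)²) = 2.45e4 N/C.

|E| ≈ 2.45×10^4 N/C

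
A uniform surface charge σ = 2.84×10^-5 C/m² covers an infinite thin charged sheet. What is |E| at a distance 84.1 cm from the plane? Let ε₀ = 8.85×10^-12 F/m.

By planar symmetry E is perpendicular to the sheet and uniform; use a Gaussian pillbox with flat faces of area A on each side of the sheet.
Only the two end caps contribute flux: Φ = 2EA. With Q_enc = σA, Gauss's law gives E = |σ|/(2ε₀).
E = |σ|/(2ε₀) = (2.84e-5)/(2·8.85×10^-12) = 1.60×10^6 N/C.

E = 1.60×10^6 N/C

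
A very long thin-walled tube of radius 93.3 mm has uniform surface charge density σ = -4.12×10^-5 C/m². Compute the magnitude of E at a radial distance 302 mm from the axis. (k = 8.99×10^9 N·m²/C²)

|E| = 1.44×10^6 N/C

Coaxial Gaussian cylinder, radius r = 302 mm, length L (r > 93.3 mm).
The whole shell is enclosed: λ_enc = σ·2πR = (-4.12e-5)·2π·(0.0933) = -2.415×10^-5 C/m.
Applying ∮E·dA = Q_enc/ε₀ with the end caps contributing no flux:
E = 2k|λ_enc|/r = 2(8.99×10^9)(2.415e-5)/(0.302) = 1.44×10^6 N/C.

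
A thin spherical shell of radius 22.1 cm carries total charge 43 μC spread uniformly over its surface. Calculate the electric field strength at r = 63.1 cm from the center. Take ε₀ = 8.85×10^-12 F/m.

Take a concentric spherical Gaussian surface of radius r = 63.1 cm (r > 22.1 cm).
The entire shell is enclosed: Q_enc = 4.30e-5 C.
Gauss's law: E·4πr² = Q_enc/ε₀.
E = |Q_enc|/(4πε₀r²) = (4.30×10^-5)/(4π·8.85×10^-12·(0.631)²) = 9.71×10^5 N/C.

|E| = 9.71×10^5 N/C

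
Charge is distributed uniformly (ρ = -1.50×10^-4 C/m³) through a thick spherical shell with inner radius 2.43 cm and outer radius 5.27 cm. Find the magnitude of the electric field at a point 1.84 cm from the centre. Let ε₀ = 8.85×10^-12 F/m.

E = 0 (no enclosed charge)

Take a concentric spherical Gaussian surface of radius r = 1.84 cm (r < 2.43 cm, inside the empty cavity).
No charge is enclosed, so by Gauss's law E·4πr² = 0 ⇒ E = 0.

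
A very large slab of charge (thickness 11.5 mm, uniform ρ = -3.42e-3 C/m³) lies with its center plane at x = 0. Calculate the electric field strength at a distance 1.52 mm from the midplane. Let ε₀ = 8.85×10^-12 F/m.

|E| = 5.87×10^5 N/C

By symmetry E is perpendicular to the slab. A Gaussian pillbox from −1.52 mm to +1.52 mm (face area A) lies entirely within the slab.
Q_enc = ρ·(2x)·A and flux = 2EA, so 2EA = 2ρxA/ε₀ ⇒ E = |ρ|x/ε₀.
E = (3.42×10^-3)(0.00152)/(8.85×10^-12) = 5.87×10^5 N/C.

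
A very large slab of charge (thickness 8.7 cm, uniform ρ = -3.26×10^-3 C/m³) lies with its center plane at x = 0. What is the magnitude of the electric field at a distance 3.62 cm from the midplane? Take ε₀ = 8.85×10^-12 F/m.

By symmetry E is perpendicular to the slab. A Gaussian pillbox from −3.62 cm to +3.62 cm (face area A) lies entirely within the slab.
Q_enc = ρ·(2x)·A and flux = 2EA, so 2EA = 2ρxA/ε₀ ⇒ E = |ρ|x/ε₀.
E = (3.26e-3)(0.0362)/(8.85×10^-12) = 1.33×10^7 N/C.

1.33e7 V/m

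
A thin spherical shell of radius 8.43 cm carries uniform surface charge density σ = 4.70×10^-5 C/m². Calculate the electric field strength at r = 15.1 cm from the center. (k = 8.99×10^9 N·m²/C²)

By spherical symmetry E is radial; choose a Gaussian sphere of radius r = 15.1 cm (r > 8.43 cm).
The entire shell is enclosed: Q_enc = σ·4πR² = (4.70×10^-5)·4π·(0.0843)² = 4.197×10^-6 C.
Gauss's law: E·4πr² = Q_enc/ε₀.
E = k|Q_enc|/r² = (8.99×10^9)(4.197×10^-6)/(0.151)² = 1.65×10^6 N/C.

1.65e6 N/C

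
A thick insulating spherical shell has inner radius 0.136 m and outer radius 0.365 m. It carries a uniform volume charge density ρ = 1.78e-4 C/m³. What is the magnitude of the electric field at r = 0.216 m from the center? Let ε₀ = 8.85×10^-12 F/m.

1.09×10^6 V/m

Take a concentric spherical Gaussian surface of radius r = 0.216 m (within the shell material, 0.136 m < r < 0.365 m).
Enclosed charge is the volume from a to r: Q_enc = (4π/3)ρ(r³ − a³) = 5.638e-6 C.
Gauss's law: E·4πr² = Q_enc/ε₀.
E = |Q_enc|/(4πε₀r²) = (5.638×10^-6)/(4π·8.85×10^-12·(0.216)²) = 1.09×10^6 N/C.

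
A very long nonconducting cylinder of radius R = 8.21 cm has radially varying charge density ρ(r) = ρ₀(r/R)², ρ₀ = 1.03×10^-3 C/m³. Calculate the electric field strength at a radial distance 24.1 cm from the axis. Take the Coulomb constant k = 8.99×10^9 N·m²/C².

Choose a coaxial cylinder of radius r = 24.1 cm (arbitrary length L) as the Gaussian surface (r > R, full charge per length enclosed).
λ_enc = 2π ∫₀^R ρ₀(r'/R)^2 r' dr' = 2πρ₀R²/4 = 1.091e-5 C/m.
Applying ∮E·dA = Q_enc/ε₀ with the end caps contributing no flux:
E = 2k|λ_enc|/r = 2(8.99×10^9)(1.091e-5)/(0.241) = 8.14e5 N/C.

E = 8.14×10^5 N/C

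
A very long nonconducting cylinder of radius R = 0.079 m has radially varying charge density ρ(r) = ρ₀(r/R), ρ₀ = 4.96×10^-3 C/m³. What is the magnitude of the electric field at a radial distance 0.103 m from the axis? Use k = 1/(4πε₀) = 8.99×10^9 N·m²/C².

Take a coaxial cylindrical Gaussian surface of radius r = 0.103 m and length L (r > R, full charge per length enclosed).
λ_enc = 2π ∫₀^R ρ₀(r'/R)^1 r' dr' = 2πρ₀R²/3 = 6.483×10^-5 C/m.
By Gauss's law (flux through the curved wall only), E·2πrL = λ_enc L/ε₀.
E = 2k|λ_enc|/r = 2(8.99×10^9)(6.483×10^-5)/(0.103) = 1.13e7 N/C.

|E| = 1.13×10^7 N/C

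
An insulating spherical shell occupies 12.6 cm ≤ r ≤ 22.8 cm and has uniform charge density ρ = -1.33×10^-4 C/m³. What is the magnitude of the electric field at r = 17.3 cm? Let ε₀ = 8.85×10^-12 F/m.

5.32×10^5 N/C

Symmetry ⇒ E = E(r) r̂. Gaussian sphere of radius r = 17.3 cm (within the shell material, 12.6 cm < r < 22.8 cm).
Only the shell between 12.6 cm and r is enclosed: Q_enc = ρ·(4π/3)(r³ − a³) = (-1.33×10^-4)·(4π/3)·((0.173)³ − (0.126)³) = -1.77×10^-6 C.
Applying ∮E·dA = Q_enc/ε₀ with Φ = E(4πr²):
E = |Q_enc|/(4πε₀r²) = (1.77×10^-6)/(4π·8.85×10^-12·(0.173)²) = 5.32×10^5 N/C.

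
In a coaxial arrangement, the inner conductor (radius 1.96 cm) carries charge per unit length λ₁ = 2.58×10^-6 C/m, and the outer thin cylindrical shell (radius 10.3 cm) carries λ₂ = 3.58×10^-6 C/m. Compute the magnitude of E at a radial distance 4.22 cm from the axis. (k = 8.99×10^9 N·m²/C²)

|E| = 1.10×10^6 N/C

Choose a coaxial cylinder of radius r = 4.22 cm (arbitrary length L) as the Gaussian surface (between the conductors, 1.96 cm < r < 10.3 cm).
The shell at 10.3 cm lies outside the Gaussian surface, so λ_enc = λ₁ = 2.58e-6 C/m.
By Gauss's law (flux through the curved wall only), E·2πrL = λ_enc L/ε₀.
E = 2k|λ_enc|/r = 2(8.99×10^9)(2.58×10^-6)/(0.0422) = 1.10×10^6 N/C.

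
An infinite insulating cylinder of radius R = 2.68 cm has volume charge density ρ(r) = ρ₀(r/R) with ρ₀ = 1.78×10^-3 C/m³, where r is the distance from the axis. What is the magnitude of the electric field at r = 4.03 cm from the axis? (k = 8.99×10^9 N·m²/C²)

|E| ≈ 1.19e6 N/C

Take a coaxial cylindrical Gaussian surface of radius r = 4.03 cm and length L (r > R, full charge per length enclosed).
λ_enc = 2π ∫₀^R ρ₀(r'/R)^1 r' dr' = 2πρ₀R²/3 = 2.678×10^-6 C/m.
By Gauss's law (flux through the curved wall only), E·2πrL = λ_enc L/ε₀.
E = 2k|λ_enc|/r = 2(8.99×10^9)(2.678e-6)/(0.0403) = 1.19×10^6 N/C.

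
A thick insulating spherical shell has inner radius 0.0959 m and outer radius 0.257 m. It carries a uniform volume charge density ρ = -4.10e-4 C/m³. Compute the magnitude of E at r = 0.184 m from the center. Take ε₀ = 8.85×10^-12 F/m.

Take a concentric spherical Gaussian surface of radius r = 0.184 m (within the shell material, 0.0959 m < r < 0.257 m).
Only the shell between 0.0959 m and r is enclosed: Q_enc = ρ·(4π/3)(r³ − a³) = (-4.10×10^-4)·(4π/3)·((0.184)³ − (0.0959)³) = -9.184×10^-6 C.
By Gauss's law, ∮E·dA = E·4πr² = Q_enc/ε₀.
E = |Q_enc|/(4πε₀r²) = (9.184×10^-6)/(4π·8.85×10^-12·(0.184)²) = 2.44e6 N/C.

|E| = 2.44×10^6 N/C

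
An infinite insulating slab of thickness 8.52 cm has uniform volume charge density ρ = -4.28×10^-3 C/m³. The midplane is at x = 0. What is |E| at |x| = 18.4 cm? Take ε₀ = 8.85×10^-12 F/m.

|E| ≈ 2.06e7 N/C

The point |x| = 18.4 cm lies outside the slab (half-thickness 0.0426 m). A symmetric pillbox spanning the full slab encloses Q_enc = ρ·d·A.
Flux = 2EA ⇒ E = |ρ|d/(2ε₀), independent of distance outside.
E = (4.28e-3)(0.0852)/(2·8.85×10^-12) = 2.06×10^7 N/C.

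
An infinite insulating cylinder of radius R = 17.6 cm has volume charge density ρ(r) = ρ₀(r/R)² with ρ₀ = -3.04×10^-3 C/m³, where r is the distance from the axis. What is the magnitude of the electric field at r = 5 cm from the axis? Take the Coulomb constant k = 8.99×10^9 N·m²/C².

By cylindrical symmetry E is radial; use a coaxial Gaussian cylinder of radius 5 cm and length L (r < R).
Integrating ρ over the cross-section to radius r: λ_enc = (2πρ₀/R²) ∫₀^r r'^3 dr' = 2πρ₀ r^4/(4·R²) = -9.635×10^-7 C/m.
Since E is radial and uniform over the curved surface, Φ = E·2πrL = Q_enc/ε₀ = λ_enc L/ε₀.
E = 2k|λ_enc|/r = 2(8.99×10^9)(9.635e-7)/(0.05) = 3.46e5 N/C.

E ≈ 3.46×10^5 N/C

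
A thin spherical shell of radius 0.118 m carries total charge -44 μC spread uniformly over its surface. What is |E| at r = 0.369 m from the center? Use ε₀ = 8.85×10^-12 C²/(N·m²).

Take a concentric spherical Gaussian surface of radius r = 0.369 m (r > 0.118 m).
The entire shell is enclosed: Q_enc = -4.40×10^-5 C.
Applying ∮E·dA = Q_enc/ε₀ with Φ = E(4πr²):
E = |Q_enc|/(4πε₀r²) = (4.40e-5)/(4π·8.85×10^-12·(0.369)²) = 2.91×10^6 N/C.

|E| ≈ 2.91×10^6 N/C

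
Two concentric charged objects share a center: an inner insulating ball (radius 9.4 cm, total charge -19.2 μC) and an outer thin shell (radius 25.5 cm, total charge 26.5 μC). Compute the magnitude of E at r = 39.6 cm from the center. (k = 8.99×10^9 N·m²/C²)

E ≈ 4.18e5 V/m

Take a concentric spherical Gaussian surface of radius r = 39.6 cm (r > 25.5 cm, enclosing both).
Q_enc = (-19.2 μC) + (26.5 μC) = 7.30×10^-6 C.
By Gauss's law, ∮E·dA = E·4πr² = Q_enc/ε₀.
E = k|Q_enc|/r² = (8.99×10^9)(7.30e-6)/(0.396)² = 4.18e5 N/C.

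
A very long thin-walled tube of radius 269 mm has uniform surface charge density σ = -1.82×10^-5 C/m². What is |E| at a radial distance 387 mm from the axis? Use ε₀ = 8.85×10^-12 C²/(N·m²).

Coaxial Gaussian cylinder, radius r = 387 mm, length L (r > 269 mm).
The whole shell is enclosed: λ_enc = σ·2πR = (-1.82e-5)·2π·(0.269) = -3.076e-5 C/m.
By Gauss's law (flux through the curved wall only), E·2πrL = λ_enc L/ε₀.
E = |λ_enc|/(2πε₀r) = (3.076×10^-5)/(2π·8.85×10^-12·0.387) = 1.43×10^6 N/C.

E = 1.43×10^6 V/m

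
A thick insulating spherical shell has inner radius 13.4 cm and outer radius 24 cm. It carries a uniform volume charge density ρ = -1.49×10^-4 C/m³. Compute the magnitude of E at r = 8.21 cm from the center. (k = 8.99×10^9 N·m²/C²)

Use a concentric Gaussian sphere at r = 8.21 cm (r < 13.4 cm, inside the empty cavity).
Q_enc = 0 (all charge lies at larger r); Gauss's law gives E = 0.

E = 0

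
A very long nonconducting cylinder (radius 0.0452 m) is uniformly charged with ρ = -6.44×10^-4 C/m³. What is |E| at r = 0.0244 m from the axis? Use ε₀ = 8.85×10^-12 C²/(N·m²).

By cylindrical symmetry E is radial; use a coaxial Gaussian cylinder of radius 0.0244 m and length L (r < R).
Enclosed charge per unit length: λ_enc = ρ·πr² = (-6.44×10^-4)π(0.0244)² = -1.205e-6 C/m.
Gauss's law: E·2πrL = λ_enc L/ε₀.
E = |λ_enc|/(2πε₀r) = (1.205×10^-6)/(2π·8.85×10^-12·0.0244) = 8.88×10^5 N/C.

|E| = 8.88×10^5 N/C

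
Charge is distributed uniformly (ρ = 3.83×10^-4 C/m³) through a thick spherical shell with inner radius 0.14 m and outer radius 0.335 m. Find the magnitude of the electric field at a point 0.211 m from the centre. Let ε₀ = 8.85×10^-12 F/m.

Symmetry ⇒ E = E(r) r̂. Gaussian sphere of radius r = 0.211 m (within the shell material, 0.14 m < r < 0.335 m).
Enclosed charge is the volume from a to r: Q_enc = (4π/3)ρ(r³ − a³) = 1.067×10^-5 C.
By Gauss's law, ∮E·dA = E·4πr² = Q_enc/ε₀.
E = |Q_enc|/(4πε₀r²) = (1.067e-5)/(4π·8.85×10^-12·(0.211)²) = 2.15×10^6 N/C.

E ≈ 2.15×10^6 V/m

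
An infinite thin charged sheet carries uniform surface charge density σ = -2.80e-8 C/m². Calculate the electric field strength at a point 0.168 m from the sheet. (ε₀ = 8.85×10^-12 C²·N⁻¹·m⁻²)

By planar symmetry E is perpendicular to the sheet and uniform; use a Gaussian pillbox with flat faces of area A on each side of the sheet.
Flux Φ = 2EA and Q_enc = σA, so 2EA = σA/ε₀ ⇒ E = |σ|/(2ε₀), independent of distance.
E = |σ|/(2ε₀) = (2.80e-8)/(2·8.85×10^-12) = 1.58×10^3 N/C.

E ≈ 1.58×10^3 N/C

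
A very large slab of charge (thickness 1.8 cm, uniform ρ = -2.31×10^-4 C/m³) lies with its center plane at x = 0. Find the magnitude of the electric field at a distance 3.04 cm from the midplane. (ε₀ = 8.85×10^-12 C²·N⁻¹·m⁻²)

|E| ≈ 2.35×10^5 V/m

The point |x| = 3.04 cm lies outside the slab (half-thickness 0.009 m). A symmetric pillbox spanning the full slab encloses Q_enc = ρ·d·A.
Flux = 2EA ⇒ E = |ρ|d/(2ε₀), independent of distance outside.
E = (2.31e-4)(0.018)/(2·8.85×10^-12) = 2.35×10^5 N/C.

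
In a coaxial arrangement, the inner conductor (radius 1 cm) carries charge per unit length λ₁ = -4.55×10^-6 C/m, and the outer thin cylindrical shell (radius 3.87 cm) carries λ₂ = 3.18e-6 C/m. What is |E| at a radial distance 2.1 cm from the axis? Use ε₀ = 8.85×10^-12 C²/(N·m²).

|E| = 3.90×10^6 V/m

Choose a coaxial cylinder of radius r = 2.1 cm (arbitrary length L) as the Gaussian surface (between the conductors, 1 cm < r < 3.87 cm).
The shell at 3.87 cm lies outside the Gaussian surface, so λ_enc = λ₁ = -4.55×10^-6 C/m.
Since E is radial and uniform over the curved surface, Φ = E·2πrL = Q_enc/ε₀ = λ_enc L/ε₀.
E = |λ_enc|/(2πε₀r) = (4.55e-6)/(2π·8.85×10^-12·0.021) = 3.90e6 N/C.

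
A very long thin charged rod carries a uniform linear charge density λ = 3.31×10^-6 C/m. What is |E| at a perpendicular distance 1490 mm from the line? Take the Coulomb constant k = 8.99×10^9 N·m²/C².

Choose a coaxial cylinder of radius r = 1490 mm (arbitrary length L) as the Gaussian surface.
Q_enc = λL, so λ_enc = 3.31×10^-6 C/m.
Gauss's law: E·2πrL = λ_enc L/ε₀.
E = 2k|λ_enc|/r = 2(8.99×10^9)(3.31×10^-6)/(1.49) = 3.99×10^4 N/C.

E ≈ 3.99e4 V/m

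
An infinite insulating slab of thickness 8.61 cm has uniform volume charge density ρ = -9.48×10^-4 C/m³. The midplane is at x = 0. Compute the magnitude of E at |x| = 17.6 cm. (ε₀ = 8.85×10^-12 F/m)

The point |x| = 17.6 cm lies outside the slab (half-thickness 0.04305 m). A symmetric pillbox spanning the full slab encloses Q_enc = ρ·d·A.
Flux = 2EA ⇒ E = |ρ|d/(2ε₀), independent of distance outside.
E = (9.48×10^-4)(0.0861)/(2·8.85×10^-12) = 4.61×10^6 N/C.

|E| ≈ 4.61e6 N/C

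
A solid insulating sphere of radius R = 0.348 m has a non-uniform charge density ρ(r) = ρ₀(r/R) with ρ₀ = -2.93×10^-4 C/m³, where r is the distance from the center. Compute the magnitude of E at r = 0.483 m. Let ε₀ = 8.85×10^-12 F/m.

|E| = 1.50×10^6 N/C

By spherical symmetry E is radial; choose a Gaussian sphere of radius r = 0.483 m (r > R, all charge enclosed).
Q_enc = 4π ∫₀^R ρ₀(r'/R)^1 r'² dr' = 4πρ₀R³/4 = -3.879e-5 C.
By Gauss's law, ∮E·dA = E·4πr² = Q_enc/ε₀.
E = |Q_enc|/(4πε₀r²) = (3.879×10^-5)/(4π·8.85×10^-12·(0.483)²) = 1.50×10^6 N/C.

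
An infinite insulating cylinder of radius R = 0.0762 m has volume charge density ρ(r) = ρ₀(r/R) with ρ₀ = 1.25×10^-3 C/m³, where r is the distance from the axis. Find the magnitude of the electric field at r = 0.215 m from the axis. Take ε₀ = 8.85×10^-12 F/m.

E = 1.27×10^6 N/C

Take a coaxial cylindrical Gaussian surface of radius r = 0.215 m and length L (r > R, full charge per length enclosed).
λ_enc = 2π ∫₀^R ρ₀(r'/R)^1 r' dr' = 2πρ₀R²/3 = 1.52×10^-5 C/m.
Since E is radial and uniform over the curved surface, Φ = E·2πrL = Q_enc/ε₀ = λ_enc L/ε₀.
E = |λ_enc|/(2πε₀r) = (1.52e-5)/(2π·8.85×10^-12·0.215) = 1.27e6 N/C.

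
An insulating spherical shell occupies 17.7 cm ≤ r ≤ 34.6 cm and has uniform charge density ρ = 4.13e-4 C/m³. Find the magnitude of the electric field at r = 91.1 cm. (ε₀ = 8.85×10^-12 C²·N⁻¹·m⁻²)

Symmetry ⇒ E = E(r) r̂. Gaussian sphere of radius r = 91.1 cm (r > 34.6 cm, enclosing the whole shell).
Q_enc = ρ·(4π/3)(b³ − a³) = (4.13e-4)·(4π/3)·((0.346)³ − (0.177)³) = 6.207×10^-5 C.
Since E is radial and uniform over the Gaussian sphere, Φ = E·4πr² = Q_enc/ε₀.
E = |Q_enc|/(4πε₀r²) = (6.207×10^-5)/(4π·8.85×10^-12·(0.911)²) = 6.72e5 N/C.

E = 6.72e5 N/C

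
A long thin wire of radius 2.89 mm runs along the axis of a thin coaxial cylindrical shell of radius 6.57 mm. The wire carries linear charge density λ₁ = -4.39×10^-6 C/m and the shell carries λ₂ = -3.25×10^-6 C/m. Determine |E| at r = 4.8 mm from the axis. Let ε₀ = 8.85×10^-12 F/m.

|E| ≈ 1.64×10^7 N/C

By cylindrical symmetry E is radial; use a coaxial Gaussian cylinder of radius 4.8 mm and length L (between the conductors, 2.89 mm < r < 6.57 mm).
The shell at 6.57 mm lies outside the Gaussian surface, so λ_enc = λ₁ = -4.39×10^-6 C/m.
Gauss's law: E·2πrL = λ_enc L/ε₀.
E = |λ_enc|/(2πε₀r) = (4.39×10^-6)/(2π·8.85×10^-12·0.0048) = 1.64e7 N/C.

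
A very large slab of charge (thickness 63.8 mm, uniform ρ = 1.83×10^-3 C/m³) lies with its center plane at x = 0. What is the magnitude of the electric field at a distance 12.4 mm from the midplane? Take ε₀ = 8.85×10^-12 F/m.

E = 2.56e6 N/C

By symmetry E is perpendicular to the slab. A Gaussian pillbox from −12.4 mm to +12.4 mm (face area A) lies entirely within the slab.
Q_enc = ρ·(2x)·A and flux = 2EA, so 2EA = 2ρxA/ε₀ ⇒ E = |ρ|x/ε₀.
E = (1.83×10^-3)(0.0124)/(8.85×10^-12) = 2.56×10^6 N/C.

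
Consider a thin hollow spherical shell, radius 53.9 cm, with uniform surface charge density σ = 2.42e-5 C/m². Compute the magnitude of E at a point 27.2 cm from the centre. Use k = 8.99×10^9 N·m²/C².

|E| = 0 N/C

Take a concentric spherical Gaussian surface of radius r = 27.2 cm (inside the shell, r < 53.9 cm).
All the charge is outside the Gaussian surface: Q_enc = 0, hence E = 0 everywhere inside the shell.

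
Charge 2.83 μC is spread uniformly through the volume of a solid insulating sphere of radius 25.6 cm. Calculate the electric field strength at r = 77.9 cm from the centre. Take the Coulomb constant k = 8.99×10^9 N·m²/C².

By spherical symmetry E is radial; choose a Gaussian sphere of radius r = 77.9 cm (r > R, so the entire charge is enclosed).
Q_enc = 2.83 μC = 2.83e-6 C.
Since E is radial and uniform over the Gaussian sphere, Φ = E·4πr² = Q_enc/ε₀.
E = k|Q_enc|/r² = (8.99×10^9)(2.83×10^-6)/(0.779)² = 4.19e4 N/C.

|E| = 4.19e4 N/C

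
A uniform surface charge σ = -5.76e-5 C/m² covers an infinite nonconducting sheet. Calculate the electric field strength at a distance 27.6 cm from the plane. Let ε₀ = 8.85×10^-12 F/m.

|E| = 3.25e6 N/C

Choose a cylindrical pillbox piercing the sheet, end faces (area A) parallel to it.
Only the two end caps contribute flux: Φ = 2EA. With Q_enc = σA, Gauss's law gives E = |σ|/(2ε₀).
E = |σ|/(2ε₀) = (5.76×10^-5)/(2·8.85×10^-12) = 3.25×10^6 N/C.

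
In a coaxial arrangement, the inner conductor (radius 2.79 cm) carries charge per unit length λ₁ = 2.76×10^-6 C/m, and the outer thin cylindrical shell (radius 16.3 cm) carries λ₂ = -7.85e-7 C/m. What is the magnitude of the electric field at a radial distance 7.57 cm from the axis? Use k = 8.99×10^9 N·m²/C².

|E| = 6.56e5 N/C

Take a coaxial cylindrical Gaussian surface of radius r = 7.57 cm and length L (between the conductors, 2.79 cm < r < 16.3 cm).
Only the inner wire is enclosed; the outer shell contributes nothing inside itself. λ_enc = λ₁ = 2.76×10^-6 C/m.
Since E is radial and uniform over the curved surface, Φ = E·2πrL = Q_enc/ε₀ = λ_enc L/ε₀.
E = 2k|λ_enc|/r = 2(8.99×10^9)(2.76e-6)/(0.0757) = 6.56×10^5 N/C.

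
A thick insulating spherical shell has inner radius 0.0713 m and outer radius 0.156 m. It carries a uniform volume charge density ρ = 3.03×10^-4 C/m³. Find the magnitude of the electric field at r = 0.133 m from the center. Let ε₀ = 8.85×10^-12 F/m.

|E| ≈ 1.28×10^6 N/C

Symmetry ⇒ E = E(r) r̂. Gaussian sphere of radius r = 0.133 m (within the shell material, 0.0713 m < r < 0.156 m).
Enclosed charge is the volume from a to r: Q_enc = (4π/3)ρ(r³ − a³) = 2.526×10^-6 C.
Applying ∮E·dA = Q_enc/ε₀ with Φ = E(4πr²):
E = |Q_enc|/(4πε₀r²) = (2.526×10^-6)/(4π·8.85×10^-12·(0.133)²) = 1.28×10^6 N/C.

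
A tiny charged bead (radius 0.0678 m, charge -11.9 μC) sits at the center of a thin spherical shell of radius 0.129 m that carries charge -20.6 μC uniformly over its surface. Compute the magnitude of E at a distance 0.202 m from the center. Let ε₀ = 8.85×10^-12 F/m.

|E| ≈ 7.16×10^6 V/m

Symmetry ⇒ E = E(r) r̂. Gaussian sphere of radius r = 0.202 m (r > 0.129 m, enclosing both).
Q_enc = (-11.9 μC) + (-20.6 μC) = -3.25×10^-5 C.
By Gauss's law, ∮E·dA = E·4πr² = Q_enc/ε₀.
E = |Q_enc|/(4πε₀r²) = (3.25×10^-5)/(4π·8.85×10^-12·(0.202)²) = 7.16×10^6 N/C.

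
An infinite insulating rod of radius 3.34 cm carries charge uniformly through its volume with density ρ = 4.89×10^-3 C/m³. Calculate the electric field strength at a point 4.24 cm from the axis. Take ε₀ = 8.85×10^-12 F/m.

|E| ≈ 7.27×10^6 N/C

Take a coaxial cylindrical Gaussian surface of radius r = 4.24 cm and length L (r > 3.34 cm, full cross-section enclosed).
λ_enc = ρ·πR² = (4.89×10^-3)π(0.0334)² = 1.714×10^-5 C/m.
Gauss's law: E·2πrL = λ_enc L/ε₀.
E = |λ_enc|/(2πε₀r) = (1.714×10^-5)/(2π·8.85×10^-12·0.0424) = 7.27e6 N/C.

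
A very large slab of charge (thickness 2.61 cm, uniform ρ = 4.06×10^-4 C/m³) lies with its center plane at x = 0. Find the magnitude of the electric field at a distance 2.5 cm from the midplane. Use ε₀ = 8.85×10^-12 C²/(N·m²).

|E| ≈ 5.99e5 N/C

The point |x| = 2.5 cm lies outside the slab (half-thickness 0.01305 m). A symmetric pillbox spanning the full slab encloses Q_enc = ρ·d·A.
Flux = 2EA ⇒ E = |ρ|d/(2ε₀), independent of distance outside.
E = (4.06e-4)(0.0261)/(2·8.85×10^-12) = 5.99e5 N/C.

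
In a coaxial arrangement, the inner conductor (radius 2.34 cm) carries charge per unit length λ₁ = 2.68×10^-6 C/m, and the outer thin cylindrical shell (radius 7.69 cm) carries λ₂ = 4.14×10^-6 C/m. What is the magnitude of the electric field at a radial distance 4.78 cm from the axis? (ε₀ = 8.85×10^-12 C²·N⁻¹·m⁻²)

|E| ≈ 1.01×10^6 N/C

Take a coaxial cylindrical Gaussian surface of radius r = 4.78 cm and length L (between the conductors, 2.34 cm < r < 7.69 cm).
Only the inner wire is enclosed; the outer shell contributes nothing inside itself. λ_enc = λ₁ = 2.68e-6 C/m.
Gauss's law: E·2πrL = λ_enc L/ε₀.
E = |λ_enc|/(2πε₀r) = (2.68e-6)/(2π·8.85×10^-12·0.0478) = 1.01e6 N/C.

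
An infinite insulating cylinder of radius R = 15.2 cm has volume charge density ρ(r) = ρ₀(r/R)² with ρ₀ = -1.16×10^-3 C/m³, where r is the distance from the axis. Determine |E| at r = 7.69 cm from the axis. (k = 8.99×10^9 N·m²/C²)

|E| = 6.45×10^5 V/m

Choose a coaxial cylinder of radius r = 7.69 cm (arbitrary length L) as the Gaussian surface (r < R).
Integrating ρ over the cross-section to radius r: λ_enc = (2πρ₀/R²) ∫₀^r r'^3 dr' = 2πρ₀ r^4/(4·R²) = -2.758×10^-6 C/m.
Applying ∮E·dA = Q_enc/ε₀ with the end caps contributing no flux:
E = 2k|λ_enc|/r = 2(8.99×10^9)(2.758×10^-6)/(0.0769) = 6.45e5 N/C.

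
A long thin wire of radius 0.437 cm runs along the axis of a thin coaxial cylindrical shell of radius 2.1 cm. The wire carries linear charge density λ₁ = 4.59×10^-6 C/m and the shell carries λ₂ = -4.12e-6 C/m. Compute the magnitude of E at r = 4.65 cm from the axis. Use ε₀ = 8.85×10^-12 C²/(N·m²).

E ≈ 1.82×10^5 N/C

Choose a coaxial cylinder of radius r = 4.65 cm (arbitrary length L) as the Gaussian surface (r > 2.1 cm, enclosing both).
λ_enc = λ₁ + λ₂ = (4.59×10^-6) + (-4.12×10^-6) = 4.70e-7 C/m.
Since E is radial and uniform over the curved surface, Φ = E·2πrL = Q_enc/ε₀ = λ_enc L/ε₀.
E = |λ_enc|/(2πε₀r) = (4.70×10^-7)/(2π·8.85×10^-12·0.0465) = 1.82e5 N/C.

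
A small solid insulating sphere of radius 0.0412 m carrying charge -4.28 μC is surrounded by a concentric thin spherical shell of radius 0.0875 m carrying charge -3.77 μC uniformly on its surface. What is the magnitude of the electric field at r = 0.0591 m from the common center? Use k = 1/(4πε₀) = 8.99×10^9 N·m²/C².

Take a concentric spherical Gaussian surface of radius r = 0.0591 m (between the bodies, 0.0412 m < r < 0.0875 m).
Only the inner charge is enclosed; the outer shell contributes nothing inside itself. Q_enc = -4.28 μC = -4.28×10^-6 C.
Gauss's law: E·4πr² = Q_enc/ε₀.
E = k|Q_enc|/r² = (8.99×10^9)(4.28e-6)/(0.0591)² = 1.10×10^7 N/C.

E = 1.10×10^7 N/C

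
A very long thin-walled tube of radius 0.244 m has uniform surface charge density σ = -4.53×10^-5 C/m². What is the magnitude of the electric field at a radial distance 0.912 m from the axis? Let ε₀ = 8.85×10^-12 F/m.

E = 1.37×10^6 N/C

Choose a coaxial cylinder of radius r = 0.912 m (arbitrary length L) as the Gaussian surface (r > 0.244 m).
The whole shell is enclosed: λ_enc = σ·2πR = (-4.53e-5)·2π·(0.244) = -6.945e-5 C/m.
Since E is radial and uniform over the curved surface, Φ = E·2πrL = Q_enc/ε₀ = λ_enc L/ε₀.
E = |λ_enc|/(2πε₀r) = (6.945×10^-5)/(2π·8.85×10^-12·0.912) = 1.37e6 N/C.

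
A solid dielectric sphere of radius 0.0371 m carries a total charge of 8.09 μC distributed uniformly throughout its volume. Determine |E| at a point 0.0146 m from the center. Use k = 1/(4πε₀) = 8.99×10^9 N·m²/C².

E = 2.08×10^7 N/C

Symmetry ⇒ E = E(r) r̂. Gaussian sphere of radius r = 0.0146 m (r < R).
For a uniform sphere the enclosed fraction is (r/R)³, so Q_enc = (8.09 μC)(0.0146/0.0371)³ = 4.93×10^-7 C.
Applying ∮E·dA = Q_enc/ε₀ with Φ = E(4πr²):
E = k|Q_enc|/r² = (8.99×10^9)(4.93×10^-7)/(0.0146)² = 2.08e7 N/C.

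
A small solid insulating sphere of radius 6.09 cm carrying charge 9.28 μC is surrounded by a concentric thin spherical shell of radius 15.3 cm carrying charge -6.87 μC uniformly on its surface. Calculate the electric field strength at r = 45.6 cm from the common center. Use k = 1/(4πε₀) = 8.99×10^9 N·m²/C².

Take a concentric spherical Gaussian surface of radius r = 45.6 cm (r > 15.3 cm, enclosing both).
Q_enc = (9.28 μC) + (-6.87 μC) = 2.41×10^-6 C.
Since E is radial and uniform over the Gaussian sphere, Φ = E·4πr² = Q_enc/ε₀.
E = k|Q_enc|/r² = (8.99×10^9)(2.41e-6)/(0.456)² = 1.04×10^5 N/C.

E = 1.04e5 N/C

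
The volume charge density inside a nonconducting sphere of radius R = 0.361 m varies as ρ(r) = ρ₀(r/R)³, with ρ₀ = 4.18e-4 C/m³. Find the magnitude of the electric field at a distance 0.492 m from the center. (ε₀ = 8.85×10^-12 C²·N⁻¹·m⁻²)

Symmetry ⇒ E = E(r) r̂. Gaussian sphere of radius r = 0.492 m (r > R, all charge enclosed).
Q_enc = 4π ∫₀^R ρ₀(r'/R)^3 r'² dr' = 4πρ₀R³/6 = 4.119×10^-5 C.
Applying ∮E·dA = Q_enc/ε₀ with Φ = E(4πr²):
E = |Q_enc|/(4πε₀r²) = (4.119e-5)/(4π·8.85×10^-12·(0.492)²) = 1.53×10^6 N/C.

|E| = 1.53e6 N/C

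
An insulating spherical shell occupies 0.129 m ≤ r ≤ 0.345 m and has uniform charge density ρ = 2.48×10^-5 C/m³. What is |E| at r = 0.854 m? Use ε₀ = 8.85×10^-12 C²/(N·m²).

|E| ≈ 4.98e4 N/C

Take a concentric spherical Gaussian surface of radius r = 0.854 m (r > 0.345 m, enclosing the whole shell).
Q_enc = ρ·(4π/3)(b³ − a³) = (2.48×10^-5)·(4π/3)·((0.345)³ − (0.129)³) = 4.043×10^-6 C.
Applying ∮E·dA = Q_enc/ε₀ with Φ = E(4πr²):
E = |Q_enc|/(4πε₀r²) = (4.043×10^-6)/(4π·8.85×10^-12·(0.854)²) = 4.98×10^4 N/C.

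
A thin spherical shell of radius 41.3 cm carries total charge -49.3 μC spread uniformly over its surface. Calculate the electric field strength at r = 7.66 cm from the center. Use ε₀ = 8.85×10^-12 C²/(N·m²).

By spherical symmetry E is radial; choose a Gaussian sphere of radius r = 7.66 cm (inside the shell, r < 41.3 cm).
All the charge is outside the Gaussian surface: Q_enc = 0, hence E = 0 everywhere inside the shell.

E = 0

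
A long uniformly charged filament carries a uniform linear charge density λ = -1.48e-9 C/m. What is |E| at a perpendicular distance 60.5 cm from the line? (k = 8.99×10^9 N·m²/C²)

By cylindrical symmetry E is radial; use a coaxial Gaussian cylinder of radius 60.5 cm and length L.
Q_enc = λL, so λ_enc = -1.48e-9 C/m.
Since E is radial and uniform over the curved surface, Φ = E·2πrL = Q_enc/ε₀ = λ_enc L/ε₀.
E = 2k|λ_enc|/r = 2(8.99×10^9)(1.48e-9)/(0.605) = 44 N/C.

E ≈ 44 N/C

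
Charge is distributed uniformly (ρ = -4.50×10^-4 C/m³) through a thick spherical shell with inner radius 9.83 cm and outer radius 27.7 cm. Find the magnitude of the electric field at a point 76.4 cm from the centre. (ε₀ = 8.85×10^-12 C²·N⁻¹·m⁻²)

By spherical symmetry E is radial; choose a Gaussian sphere of radius r = 76.4 cm (r > 27.7 cm, enclosing the whole shell).
Q_enc = ρ·(4π/3)(b³ − a³) = (-4.50×10^-4)·(4π/3)·((0.277)³ − (0.0983)³) = -3.827×10^-5 C.
Applying ∮E·dA = Q_enc/ε₀ with Φ = E(4πr²):
E = |Q_enc|/(4πε₀r²) = (3.827e-5)/(4π·8.85×10^-12·(0.764)²) = 5.90×10^5 N/C.

5.90×10^5 V/m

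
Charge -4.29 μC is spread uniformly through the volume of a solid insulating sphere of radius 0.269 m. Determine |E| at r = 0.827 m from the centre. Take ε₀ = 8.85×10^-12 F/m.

E ≈ 5.64e4 V/m

Use a concentric Gaussian sphere at r = 0.827 m (r > R, so the entire charge is enclosed).
Q_enc = -4.29 μC = -4.29e-6 C.
Gauss's law: E·4πr² = Q_enc/ε₀.
E = |Q_enc|/(4πε₀r²) = (4.29×10^-6)/(4π·8.85×10^-12·(0.827)²) = 5.64×10^4 N/C.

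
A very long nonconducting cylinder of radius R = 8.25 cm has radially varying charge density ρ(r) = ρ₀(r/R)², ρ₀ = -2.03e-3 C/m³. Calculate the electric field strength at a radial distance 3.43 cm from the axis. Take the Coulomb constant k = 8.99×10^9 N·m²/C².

Coaxial Gaussian cylinder, radius r = 3.43 cm, length L (r < R).
Integrating ρ over the cross-section to radius r: λ_enc = (2πρ₀/R²) ∫₀^r r'^3 dr' = 2πρ₀ r^4/(4·R²) = -6.485×10^-7 C/m.
Since E is radial and uniform over the curved surface, Φ = E·2πrL = Q_enc/ε₀ = λ_enc L/ε₀.
E = 2k|λ_enc|/r = 2(8.99×10^9)(6.485×10^-7)/(0.0343) = 3.40×10^5 N/C.

E = 3.40×10^5 V/m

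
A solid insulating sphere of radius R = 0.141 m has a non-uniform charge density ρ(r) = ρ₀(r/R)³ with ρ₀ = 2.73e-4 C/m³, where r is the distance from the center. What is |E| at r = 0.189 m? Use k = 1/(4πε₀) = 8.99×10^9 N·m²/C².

|E| = 4.03×10^5 N/C

Symmetry ⇒ E = E(r) r̂. Gaussian sphere of radius r = 0.189 m (r > R, all charge enclosed).
Q_enc = 4π ∫₀^R ρ₀(r'/R)^3 r'² dr' = 4πρ₀R³/6 = 1.603×10^-6 C.
Since E is radial and uniform over the Gaussian sphere, Φ = E·4πr² = Q_enc/ε₀.
E = k|Q_enc|/r² = (8.99×10^9)(1.603×10^-6)/(0.189)² = 4.03×10^5 N/C.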